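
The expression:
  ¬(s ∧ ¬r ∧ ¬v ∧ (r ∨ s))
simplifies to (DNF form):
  r ∨ v ∨ ¬s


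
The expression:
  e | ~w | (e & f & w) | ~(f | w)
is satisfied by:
  {e: True, w: False}
  {w: False, e: False}
  {w: True, e: True}


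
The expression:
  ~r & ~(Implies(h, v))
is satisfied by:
  {h: True, v: False, r: False}


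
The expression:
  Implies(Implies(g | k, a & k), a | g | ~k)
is always true.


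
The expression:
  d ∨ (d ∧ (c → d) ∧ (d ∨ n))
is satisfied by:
  {d: True}


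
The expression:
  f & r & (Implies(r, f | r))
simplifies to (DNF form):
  f & r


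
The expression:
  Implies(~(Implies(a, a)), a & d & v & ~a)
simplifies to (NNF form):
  True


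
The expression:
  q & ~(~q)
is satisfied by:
  {q: True}


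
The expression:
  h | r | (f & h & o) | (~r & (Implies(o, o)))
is always true.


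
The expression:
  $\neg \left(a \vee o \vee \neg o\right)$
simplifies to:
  $\text{False}$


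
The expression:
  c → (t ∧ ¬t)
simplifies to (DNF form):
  ¬c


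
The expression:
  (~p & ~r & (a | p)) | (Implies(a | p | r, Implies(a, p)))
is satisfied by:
  {p: True, a: False, r: False}
  {p: False, a: False, r: False}
  {r: True, p: True, a: False}
  {r: True, p: False, a: False}
  {a: True, p: True, r: False}
  {a: True, p: False, r: False}
  {a: True, r: True, p: True}


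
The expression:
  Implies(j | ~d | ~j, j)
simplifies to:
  j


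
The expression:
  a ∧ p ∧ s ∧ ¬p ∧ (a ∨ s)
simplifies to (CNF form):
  False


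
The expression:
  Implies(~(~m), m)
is always true.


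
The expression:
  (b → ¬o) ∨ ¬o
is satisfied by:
  {o: False, b: False}
  {b: True, o: False}
  {o: True, b: False}


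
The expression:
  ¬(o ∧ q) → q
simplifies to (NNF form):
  q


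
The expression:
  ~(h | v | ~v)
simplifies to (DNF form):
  False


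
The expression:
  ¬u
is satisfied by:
  {u: False}


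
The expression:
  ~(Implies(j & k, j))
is never true.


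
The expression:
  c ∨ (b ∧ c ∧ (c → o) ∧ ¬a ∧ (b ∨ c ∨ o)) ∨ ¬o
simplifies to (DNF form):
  c ∨ ¬o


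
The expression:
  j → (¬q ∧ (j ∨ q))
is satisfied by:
  {q: False, j: False}
  {j: True, q: False}
  {q: True, j: False}


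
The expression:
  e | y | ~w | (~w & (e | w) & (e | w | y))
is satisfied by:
  {y: True, e: True, w: False}
  {y: True, w: False, e: False}
  {e: True, w: False, y: False}
  {e: False, w: False, y: False}
  {y: True, e: True, w: True}
  {y: True, w: True, e: False}
  {e: True, w: True, y: False}


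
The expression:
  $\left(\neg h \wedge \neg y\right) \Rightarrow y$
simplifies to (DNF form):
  $h \vee y$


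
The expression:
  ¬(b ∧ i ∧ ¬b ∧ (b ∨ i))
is always true.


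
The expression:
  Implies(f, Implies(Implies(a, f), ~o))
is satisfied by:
  {o: False, f: False}
  {f: True, o: False}
  {o: True, f: False}


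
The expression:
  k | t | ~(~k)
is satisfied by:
  {k: True, t: True}
  {k: True, t: False}
  {t: True, k: False}


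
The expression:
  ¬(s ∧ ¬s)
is always true.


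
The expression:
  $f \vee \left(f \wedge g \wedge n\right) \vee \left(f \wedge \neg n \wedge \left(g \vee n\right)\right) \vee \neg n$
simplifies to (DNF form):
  $f \vee \neg n$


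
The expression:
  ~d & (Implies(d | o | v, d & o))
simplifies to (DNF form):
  ~d & ~o & ~v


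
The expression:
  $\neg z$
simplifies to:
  $\neg z$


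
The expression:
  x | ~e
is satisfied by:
  {x: True, e: False}
  {e: False, x: False}
  {e: True, x: True}


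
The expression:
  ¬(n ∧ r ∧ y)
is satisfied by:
  {y: False, n: False, r: False}
  {r: True, y: False, n: False}
  {n: True, y: False, r: False}
  {r: True, n: True, y: False}
  {y: True, r: False, n: False}
  {r: True, y: True, n: False}
  {n: True, y: True, r: False}


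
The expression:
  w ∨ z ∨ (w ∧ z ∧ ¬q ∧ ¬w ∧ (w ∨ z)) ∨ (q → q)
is always true.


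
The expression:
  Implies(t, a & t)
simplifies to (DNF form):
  a | ~t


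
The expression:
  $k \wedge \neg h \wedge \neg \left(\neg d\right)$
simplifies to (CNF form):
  $d \wedge k \wedge \neg h$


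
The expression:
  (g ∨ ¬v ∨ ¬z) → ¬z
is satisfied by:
  {v: True, z: False, g: False}
  {v: False, z: False, g: False}
  {g: True, v: True, z: False}
  {g: True, v: False, z: False}
  {z: True, v: True, g: False}


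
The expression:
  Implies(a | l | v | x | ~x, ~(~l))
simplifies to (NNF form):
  l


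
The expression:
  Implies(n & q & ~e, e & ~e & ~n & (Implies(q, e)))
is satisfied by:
  {e: True, n: False, q: False}
  {e: False, n: False, q: False}
  {q: True, e: True, n: False}
  {q: True, e: False, n: False}
  {n: True, e: True, q: False}
  {n: True, e: False, q: False}
  {n: True, q: True, e: True}


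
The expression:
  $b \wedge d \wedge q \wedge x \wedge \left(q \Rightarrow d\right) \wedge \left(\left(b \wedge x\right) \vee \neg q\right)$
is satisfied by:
  {b: True, x: True, q: True, d: True}


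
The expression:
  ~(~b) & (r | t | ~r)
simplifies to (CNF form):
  b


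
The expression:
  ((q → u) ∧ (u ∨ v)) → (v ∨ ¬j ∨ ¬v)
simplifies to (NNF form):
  True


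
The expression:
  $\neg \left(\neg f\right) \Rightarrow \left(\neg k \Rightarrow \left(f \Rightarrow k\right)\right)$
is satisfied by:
  {k: True, f: False}
  {f: False, k: False}
  {f: True, k: True}


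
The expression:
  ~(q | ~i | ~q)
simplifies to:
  False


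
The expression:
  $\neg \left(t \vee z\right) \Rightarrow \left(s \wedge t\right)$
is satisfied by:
  {t: True, z: True}
  {t: True, z: False}
  {z: True, t: False}


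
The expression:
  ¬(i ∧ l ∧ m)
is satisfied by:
  {l: False, m: False, i: False}
  {i: True, l: False, m: False}
  {m: True, l: False, i: False}
  {i: True, m: True, l: False}
  {l: True, i: False, m: False}
  {i: True, l: True, m: False}
  {m: True, l: True, i: False}


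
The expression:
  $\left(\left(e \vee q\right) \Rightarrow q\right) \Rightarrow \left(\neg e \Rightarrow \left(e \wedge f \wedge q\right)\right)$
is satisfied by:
  {e: True}


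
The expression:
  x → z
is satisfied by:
  {z: True, x: False}
  {x: False, z: False}
  {x: True, z: True}


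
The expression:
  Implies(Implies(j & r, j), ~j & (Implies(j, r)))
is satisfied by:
  {j: False}


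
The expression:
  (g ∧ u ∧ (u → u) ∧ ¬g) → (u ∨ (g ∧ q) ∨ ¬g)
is always true.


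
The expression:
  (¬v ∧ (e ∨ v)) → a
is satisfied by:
  {a: True, v: True, e: False}
  {a: True, e: False, v: False}
  {v: True, e: False, a: False}
  {v: False, e: False, a: False}
  {a: True, v: True, e: True}
  {a: True, e: True, v: False}
  {v: True, e: True, a: False}


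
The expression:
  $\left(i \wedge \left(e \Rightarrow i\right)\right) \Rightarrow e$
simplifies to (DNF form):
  $e \vee \neg i$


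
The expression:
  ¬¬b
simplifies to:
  b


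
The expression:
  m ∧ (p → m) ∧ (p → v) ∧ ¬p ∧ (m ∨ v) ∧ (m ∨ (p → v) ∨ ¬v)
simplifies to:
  m ∧ ¬p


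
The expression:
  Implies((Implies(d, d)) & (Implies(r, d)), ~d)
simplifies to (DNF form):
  ~d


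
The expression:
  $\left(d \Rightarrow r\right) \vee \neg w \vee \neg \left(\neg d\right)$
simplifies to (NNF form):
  $\text{True}$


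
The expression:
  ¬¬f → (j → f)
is always true.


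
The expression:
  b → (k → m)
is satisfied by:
  {m: True, k: False, b: False}
  {k: False, b: False, m: False}
  {b: True, m: True, k: False}
  {b: True, k: False, m: False}
  {m: True, k: True, b: False}
  {k: True, m: False, b: False}
  {b: True, k: True, m: True}


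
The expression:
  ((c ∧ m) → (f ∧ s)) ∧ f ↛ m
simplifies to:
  f ∧ ¬m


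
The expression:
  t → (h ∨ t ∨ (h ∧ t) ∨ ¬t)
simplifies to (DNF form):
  True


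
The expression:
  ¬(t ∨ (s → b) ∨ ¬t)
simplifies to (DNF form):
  False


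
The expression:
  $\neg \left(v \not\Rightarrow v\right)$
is always true.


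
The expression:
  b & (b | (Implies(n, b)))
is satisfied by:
  {b: True}


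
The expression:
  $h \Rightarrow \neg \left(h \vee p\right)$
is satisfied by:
  {h: False}


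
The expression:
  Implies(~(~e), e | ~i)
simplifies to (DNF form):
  True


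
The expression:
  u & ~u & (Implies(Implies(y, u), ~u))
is never true.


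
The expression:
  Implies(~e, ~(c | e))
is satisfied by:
  {e: True, c: False}
  {c: False, e: False}
  {c: True, e: True}


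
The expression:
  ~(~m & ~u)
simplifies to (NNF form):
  m | u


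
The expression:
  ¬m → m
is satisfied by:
  {m: True}


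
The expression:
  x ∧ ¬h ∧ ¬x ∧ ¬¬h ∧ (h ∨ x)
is never true.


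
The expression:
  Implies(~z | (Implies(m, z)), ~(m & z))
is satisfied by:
  {m: False, z: False}
  {z: True, m: False}
  {m: True, z: False}


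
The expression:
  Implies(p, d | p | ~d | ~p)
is always true.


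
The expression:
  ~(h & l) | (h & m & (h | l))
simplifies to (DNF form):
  m | ~h | ~l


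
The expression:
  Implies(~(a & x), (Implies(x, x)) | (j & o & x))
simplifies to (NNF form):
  True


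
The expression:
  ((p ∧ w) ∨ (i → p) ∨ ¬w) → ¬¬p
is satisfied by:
  {i: True, p: True, w: True}
  {i: True, p: True, w: False}
  {p: True, w: True, i: False}
  {p: True, w: False, i: False}
  {i: True, w: True, p: False}


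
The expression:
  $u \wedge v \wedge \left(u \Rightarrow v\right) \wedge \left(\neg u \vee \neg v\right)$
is never true.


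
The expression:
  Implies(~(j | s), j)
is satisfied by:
  {s: True, j: True}
  {s: True, j: False}
  {j: True, s: False}


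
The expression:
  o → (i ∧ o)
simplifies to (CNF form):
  i ∨ ¬o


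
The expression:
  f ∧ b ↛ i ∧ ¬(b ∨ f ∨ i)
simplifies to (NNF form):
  False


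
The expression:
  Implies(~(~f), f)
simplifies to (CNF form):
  True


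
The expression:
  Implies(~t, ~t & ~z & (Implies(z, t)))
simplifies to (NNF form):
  t | ~z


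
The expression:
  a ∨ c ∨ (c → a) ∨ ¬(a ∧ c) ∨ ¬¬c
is always true.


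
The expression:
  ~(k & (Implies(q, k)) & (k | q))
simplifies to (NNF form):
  ~k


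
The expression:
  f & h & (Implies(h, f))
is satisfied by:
  {h: True, f: True}


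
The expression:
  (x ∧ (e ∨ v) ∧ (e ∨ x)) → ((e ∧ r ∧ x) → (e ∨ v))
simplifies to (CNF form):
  True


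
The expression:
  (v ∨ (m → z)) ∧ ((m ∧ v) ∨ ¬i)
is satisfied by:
  {z: True, v: True, i: False, m: False}
  {z: True, i: False, m: False, v: False}
  {v: True, i: False, m: False, z: False}
  {v: False, i: False, m: False, z: False}
  {z: True, m: True, v: True, i: False}
  {z: True, m: True, v: False, i: False}
  {m: True, v: True, z: False, i: False}
  {z: True, v: True, i: True, m: True}
  {v: True, i: True, m: True, z: False}


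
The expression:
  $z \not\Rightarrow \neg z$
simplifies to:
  $z$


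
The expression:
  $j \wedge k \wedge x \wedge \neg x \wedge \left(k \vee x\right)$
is never true.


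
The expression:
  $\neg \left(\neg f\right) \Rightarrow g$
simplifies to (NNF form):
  $g \vee \neg f$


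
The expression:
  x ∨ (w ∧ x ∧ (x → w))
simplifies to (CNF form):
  x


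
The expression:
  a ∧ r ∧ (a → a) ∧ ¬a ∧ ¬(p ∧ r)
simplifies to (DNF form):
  False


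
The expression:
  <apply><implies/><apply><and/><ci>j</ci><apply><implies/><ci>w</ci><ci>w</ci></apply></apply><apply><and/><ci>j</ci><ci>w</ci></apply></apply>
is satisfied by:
  {w: True, j: False}
  {j: False, w: False}
  {j: True, w: True}


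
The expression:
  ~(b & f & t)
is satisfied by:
  {t: False, b: False, f: False}
  {f: True, t: False, b: False}
  {b: True, t: False, f: False}
  {f: True, b: True, t: False}
  {t: True, f: False, b: False}
  {f: True, t: True, b: False}
  {b: True, t: True, f: False}


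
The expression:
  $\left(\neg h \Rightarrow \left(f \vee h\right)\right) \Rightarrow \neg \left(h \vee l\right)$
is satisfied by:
  {l: False, h: False, f: False}
  {f: True, l: False, h: False}
  {l: True, f: False, h: False}


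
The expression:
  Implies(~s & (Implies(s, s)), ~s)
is always true.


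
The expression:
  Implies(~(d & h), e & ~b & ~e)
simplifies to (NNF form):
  d & h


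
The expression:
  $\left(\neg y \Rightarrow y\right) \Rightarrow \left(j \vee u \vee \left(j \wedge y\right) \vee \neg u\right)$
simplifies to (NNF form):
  $\text{True}$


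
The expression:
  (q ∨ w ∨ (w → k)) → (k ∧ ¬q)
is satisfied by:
  {k: True, q: False}


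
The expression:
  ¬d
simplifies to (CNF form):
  ¬d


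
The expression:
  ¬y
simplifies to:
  ¬y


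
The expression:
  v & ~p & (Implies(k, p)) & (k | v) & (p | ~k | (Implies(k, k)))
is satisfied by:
  {v: True, p: False, k: False}


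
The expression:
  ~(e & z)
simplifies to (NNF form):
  ~e | ~z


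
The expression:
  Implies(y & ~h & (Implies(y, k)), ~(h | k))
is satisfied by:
  {h: True, k: False, y: False}
  {k: False, y: False, h: False}
  {h: True, y: True, k: False}
  {y: True, k: False, h: False}
  {h: True, k: True, y: False}
  {k: True, h: False, y: False}
  {h: True, y: True, k: True}


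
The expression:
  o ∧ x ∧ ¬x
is never true.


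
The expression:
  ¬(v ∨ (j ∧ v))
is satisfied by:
  {v: False}


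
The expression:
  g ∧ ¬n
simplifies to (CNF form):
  g ∧ ¬n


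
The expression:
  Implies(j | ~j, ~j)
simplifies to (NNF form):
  ~j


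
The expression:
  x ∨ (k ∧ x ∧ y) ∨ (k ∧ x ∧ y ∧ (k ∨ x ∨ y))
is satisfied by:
  {x: True}


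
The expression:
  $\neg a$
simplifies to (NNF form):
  $\neg a$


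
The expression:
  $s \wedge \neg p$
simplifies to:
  $s \wedge \neg p$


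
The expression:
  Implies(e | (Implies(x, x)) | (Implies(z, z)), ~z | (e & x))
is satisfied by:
  {x: True, e: True, z: False}
  {x: True, e: False, z: False}
  {e: True, x: False, z: False}
  {x: False, e: False, z: False}
  {x: True, z: True, e: True}


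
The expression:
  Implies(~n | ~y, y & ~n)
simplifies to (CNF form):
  y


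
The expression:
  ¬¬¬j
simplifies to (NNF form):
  ¬j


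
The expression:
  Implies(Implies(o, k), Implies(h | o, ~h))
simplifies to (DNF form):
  ~h | (o & ~k)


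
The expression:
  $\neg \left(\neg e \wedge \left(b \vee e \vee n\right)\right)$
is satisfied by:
  {e: True, b: False, n: False}
  {n: True, e: True, b: False}
  {e: True, b: True, n: False}
  {n: True, e: True, b: True}
  {n: False, b: False, e: False}


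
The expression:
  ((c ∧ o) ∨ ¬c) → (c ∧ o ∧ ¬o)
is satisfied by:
  {c: True, o: False}


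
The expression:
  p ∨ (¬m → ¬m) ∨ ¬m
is always true.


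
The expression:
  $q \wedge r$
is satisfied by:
  {r: True, q: True}


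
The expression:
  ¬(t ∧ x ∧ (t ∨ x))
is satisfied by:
  {t: False, x: False}
  {x: True, t: False}
  {t: True, x: False}


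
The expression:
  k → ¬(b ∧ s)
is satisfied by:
  {s: False, k: False, b: False}
  {b: True, s: False, k: False}
  {k: True, s: False, b: False}
  {b: True, k: True, s: False}
  {s: True, b: False, k: False}
  {b: True, s: True, k: False}
  {k: True, s: True, b: False}


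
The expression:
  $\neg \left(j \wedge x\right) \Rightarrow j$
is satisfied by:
  {j: True}


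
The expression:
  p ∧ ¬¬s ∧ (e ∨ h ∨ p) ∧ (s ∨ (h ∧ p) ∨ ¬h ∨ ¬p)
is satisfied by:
  {p: True, s: True}


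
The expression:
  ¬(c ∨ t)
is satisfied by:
  {t: False, c: False}


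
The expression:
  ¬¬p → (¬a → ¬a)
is always true.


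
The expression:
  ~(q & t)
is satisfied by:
  {t: False, q: False}
  {q: True, t: False}
  {t: True, q: False}


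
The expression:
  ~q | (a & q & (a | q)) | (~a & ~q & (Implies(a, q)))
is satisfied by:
  {a: True, q: False}
  {q: False, a: False}
  {q: True, a: True}


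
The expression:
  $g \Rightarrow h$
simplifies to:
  $h \vee \neg g$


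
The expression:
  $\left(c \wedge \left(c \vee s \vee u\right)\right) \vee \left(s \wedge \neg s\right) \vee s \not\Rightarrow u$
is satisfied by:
  {c: True, s: True, u: False}
  {c: True, u: False, s: False}
  {c: True, s: True, u: True}
  {c: True, u: True, s: False}
  {s: True, u: False, c: False}


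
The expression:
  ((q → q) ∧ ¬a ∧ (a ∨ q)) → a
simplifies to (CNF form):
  a ∨ ¬q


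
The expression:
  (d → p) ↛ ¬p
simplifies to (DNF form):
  p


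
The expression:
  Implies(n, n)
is always true.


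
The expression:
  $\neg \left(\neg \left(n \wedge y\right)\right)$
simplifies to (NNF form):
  $n \wedge y$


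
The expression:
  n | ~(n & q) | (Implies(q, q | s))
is always true.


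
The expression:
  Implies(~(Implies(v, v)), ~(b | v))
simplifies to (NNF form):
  True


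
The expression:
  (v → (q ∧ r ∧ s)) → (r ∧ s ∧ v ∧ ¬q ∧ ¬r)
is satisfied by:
  {v: True, s: False, q: False, r: False}
  {r: True, v: True, s: False, q: False}
  {q: True, v: True, s: False, r: False}
  {r: True, q: True, v: True, s: False}
  {s: True, v: True, r: False, q: False}
  {r: True, s: True, v: True, q: False}
  {q: True, s: True, v: True, r: False}


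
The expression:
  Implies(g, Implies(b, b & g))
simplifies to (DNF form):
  True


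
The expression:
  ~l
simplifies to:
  ~l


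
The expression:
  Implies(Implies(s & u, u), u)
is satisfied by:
  {u: True}


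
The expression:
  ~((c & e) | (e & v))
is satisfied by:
  {v: False, e: False, c: False}
  {c: True, v: False, e: False}
  {v: True, c: False, e: False}
  {c: True, v: True, e: False}
  {e: True, c: False, v: False}


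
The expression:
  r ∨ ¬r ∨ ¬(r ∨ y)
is always true.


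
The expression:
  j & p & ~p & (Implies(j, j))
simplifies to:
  False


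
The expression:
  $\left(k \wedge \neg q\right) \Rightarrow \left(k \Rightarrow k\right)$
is always true.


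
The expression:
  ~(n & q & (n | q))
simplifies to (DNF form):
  ~n | ~q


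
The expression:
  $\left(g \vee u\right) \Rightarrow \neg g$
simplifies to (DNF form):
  $\neg g$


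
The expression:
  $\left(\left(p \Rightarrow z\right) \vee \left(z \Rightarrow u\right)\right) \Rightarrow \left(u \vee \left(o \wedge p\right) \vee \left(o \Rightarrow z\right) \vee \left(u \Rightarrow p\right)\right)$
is always true.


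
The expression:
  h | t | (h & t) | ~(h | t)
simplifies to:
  True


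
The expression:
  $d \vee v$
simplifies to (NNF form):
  $d \vee v$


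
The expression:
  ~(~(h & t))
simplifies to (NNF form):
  h & t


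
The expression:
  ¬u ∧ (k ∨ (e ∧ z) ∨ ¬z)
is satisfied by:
  {k: True, e: True, u: False, z: False}
  {k: True, u: False, e: False, z: False}
  {e: True, k: False, u: False, z: False}
  {k: False, u: False, e: False, z: False}
  {z: True, k: True, e: True, u: False}
  {z: True, k: True, u: False, e: False}
  {z: True, e: True, k: False, u: False}


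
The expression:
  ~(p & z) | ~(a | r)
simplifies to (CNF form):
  (~a | ~p | ~z) & (~p | ~r | ~z)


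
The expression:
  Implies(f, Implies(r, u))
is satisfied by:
  {u: True, r: False, f: False}
  {u: False, r: False, f: False}
  {f: True, u: True, r: False}
  {f: True, u: False, r: False}
  {r: True, u: True, f: False}
  {r: True, u: False, f: False}
  {r: True, f: True, u: True}


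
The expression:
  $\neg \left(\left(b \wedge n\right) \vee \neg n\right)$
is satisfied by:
  {n: True, b: False}


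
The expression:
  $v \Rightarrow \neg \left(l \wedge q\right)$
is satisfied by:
  {l: False, v: False, q: False}
  {q: True, l: False, v: False}
  {v: True, l: False, q: False}
  {q: True, v: True, l: False}
  {l: True, q: False, v: False}
  {q: True, l: True, v: False}
  {v: True, l: True, q: False}


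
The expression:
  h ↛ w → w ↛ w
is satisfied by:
  {w: True, h: False}
  {h: False, w: False}
  {h: True, w: True}


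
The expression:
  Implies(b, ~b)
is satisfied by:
  {b: False}


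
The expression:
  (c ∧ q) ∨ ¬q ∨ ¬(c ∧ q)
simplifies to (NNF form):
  True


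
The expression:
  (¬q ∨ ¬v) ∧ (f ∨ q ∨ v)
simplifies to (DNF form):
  (f ∧ ¬q) ∨ (q ∧ ¬v) ∨ (v ∧ ¬q)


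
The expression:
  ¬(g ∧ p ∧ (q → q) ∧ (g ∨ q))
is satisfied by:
  {p: False, g: False}
  {g: True, p: False}
  {p: True, g: False}


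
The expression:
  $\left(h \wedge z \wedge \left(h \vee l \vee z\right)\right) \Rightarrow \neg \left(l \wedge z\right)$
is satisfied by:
  {l: False, z: False, h: False}
  {h: True, l: False, z: False}
  {z: True, l: False, h: False}
  {h: True, z: True, l: False}
  {l: True, h: False, z: False}
  {h: True, l: True, z: False}
  {z: True, l: True, h: False}


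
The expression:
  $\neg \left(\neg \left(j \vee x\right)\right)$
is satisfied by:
  {x: True, j: True}
  {x: True, j: False}
  {j: True, x: False}


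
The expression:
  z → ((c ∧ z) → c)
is always true.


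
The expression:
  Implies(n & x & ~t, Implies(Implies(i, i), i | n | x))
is always true.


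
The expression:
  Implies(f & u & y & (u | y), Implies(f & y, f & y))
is always true.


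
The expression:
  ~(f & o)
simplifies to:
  ~f | ~o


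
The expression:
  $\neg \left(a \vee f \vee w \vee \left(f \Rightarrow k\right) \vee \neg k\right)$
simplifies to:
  $\text{False}$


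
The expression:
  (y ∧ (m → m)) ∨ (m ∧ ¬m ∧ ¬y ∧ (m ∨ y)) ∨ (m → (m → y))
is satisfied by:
  {y: True, m: False}
  {m: False, y: False}
  {m: True, y: True}


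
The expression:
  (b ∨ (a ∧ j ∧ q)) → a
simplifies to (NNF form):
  a ∨ ¬b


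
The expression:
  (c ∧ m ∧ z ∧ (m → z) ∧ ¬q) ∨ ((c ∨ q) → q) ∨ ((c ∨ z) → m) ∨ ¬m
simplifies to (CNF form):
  True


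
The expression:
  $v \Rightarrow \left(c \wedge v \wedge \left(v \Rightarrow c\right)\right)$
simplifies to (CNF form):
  $c \vee \neg v$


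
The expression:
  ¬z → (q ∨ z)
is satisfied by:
  {q: True, z: True}
  {q: True, z: False}
  {z: True, q: False}


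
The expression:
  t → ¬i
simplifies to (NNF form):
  ¬i ∨ ¬t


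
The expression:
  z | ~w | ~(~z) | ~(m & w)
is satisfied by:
  {z: True, w: False, m: False}
  {w: False, m: False, z: False}
  {z: True, m: True, w: False}
  {m: True, w: False, z: False}
  {z: True, w: True, m: False}
  {w: True, z: False, m: False}
  {z: True, m: True, w: True}


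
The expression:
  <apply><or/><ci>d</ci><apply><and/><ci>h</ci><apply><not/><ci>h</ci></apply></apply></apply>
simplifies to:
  <ci>d</ci>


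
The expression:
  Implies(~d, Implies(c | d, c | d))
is always true.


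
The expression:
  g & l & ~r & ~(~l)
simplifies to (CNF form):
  g & l & ~r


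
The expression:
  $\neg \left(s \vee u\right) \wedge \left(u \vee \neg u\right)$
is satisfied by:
  {u: False, s: False}


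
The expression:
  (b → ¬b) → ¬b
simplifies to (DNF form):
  True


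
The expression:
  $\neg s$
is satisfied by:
  {s: False}


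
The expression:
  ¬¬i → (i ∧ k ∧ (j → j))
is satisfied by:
  {k: True, i: False}
  {i: False, k: False}
  {i: True, k: True}


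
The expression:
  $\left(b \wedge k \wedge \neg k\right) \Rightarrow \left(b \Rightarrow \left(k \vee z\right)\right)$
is always true.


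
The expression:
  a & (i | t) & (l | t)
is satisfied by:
  {a: True, i: True, t: True, l: True}
  {a: True, i: True, t: True, l: False}
  {a: True, t: True, l: True, i: False}
  {a: True, t: True, l: False, i: False}
  {a: True, i: True, l: True, t: False}


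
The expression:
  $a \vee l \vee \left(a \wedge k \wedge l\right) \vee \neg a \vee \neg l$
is always true.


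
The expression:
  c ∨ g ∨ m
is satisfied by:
  {c: True, m: True, g: True}
  {c: True, m: True, g: False}
  {c: True, g: True, m: False}
  {c: True, g: False, m: False}
  {m: True, g: True, c: False}
  {m: True, g: False, c: False}
  {g: True, m: False, c: False}


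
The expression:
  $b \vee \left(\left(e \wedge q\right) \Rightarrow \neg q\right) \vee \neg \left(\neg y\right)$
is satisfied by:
  {y: True, b: True, e: False, q: False}
  {y: True, e: False, q: False, b: False}
  {b: True, e: False, q: False, y: False}
  {b: False, e: False, q: False, y: False}
  {y: True, q: True, b: True, e: False}
  {y: True, q: True, b: False, e: False}
  {q: True, b: True, y: False, e: False}
  {q: True, y: False, e: False, b: False}
  {b: True, y: True, e: True, q: False}
  {y: True, e: True, b: False, q: False}
  {b: True, e: True, y: False, q: False}
  {e: True, y: False, q: False, b: False}
  {y: True, q: True, e: True, b: True}
  {y: True, q: True, e: True, b: False}
  {q: True, e: True, b: True, y: False}


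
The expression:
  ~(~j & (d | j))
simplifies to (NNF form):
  j | ~d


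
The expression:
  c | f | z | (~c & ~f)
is always true.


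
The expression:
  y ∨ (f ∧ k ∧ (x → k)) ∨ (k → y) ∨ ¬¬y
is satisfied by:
  {y: True, f: True, k: False}
  {y: True, f: False, k: False}
  {f: True, y: False, k: False}
  {y: False, f: False, k: False}
  {y: True, k: True, f: True}
  {y: True, k: True, f: False}
  {k: True, f: True, y: False}


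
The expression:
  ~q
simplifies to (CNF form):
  ~q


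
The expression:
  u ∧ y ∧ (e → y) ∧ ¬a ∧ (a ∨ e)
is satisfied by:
  {e: True, u: True, y: True, a: False}


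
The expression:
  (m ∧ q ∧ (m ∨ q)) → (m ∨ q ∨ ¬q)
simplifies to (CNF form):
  True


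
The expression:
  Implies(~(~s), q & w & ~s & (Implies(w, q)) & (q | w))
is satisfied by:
  {s: False}


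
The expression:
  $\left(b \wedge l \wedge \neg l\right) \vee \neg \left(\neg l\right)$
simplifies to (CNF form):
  $l$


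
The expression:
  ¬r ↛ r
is always true.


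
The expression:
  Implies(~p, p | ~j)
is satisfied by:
  {p: True, j: False}
  {j: False, p: False}
  {j: True, p: True}


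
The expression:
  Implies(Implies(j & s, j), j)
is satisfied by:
  {j: True}


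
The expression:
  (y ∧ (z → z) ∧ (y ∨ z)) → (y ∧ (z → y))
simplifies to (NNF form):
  True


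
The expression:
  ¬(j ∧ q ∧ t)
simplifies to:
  ¬j ∨ ¬q ∨ ¬t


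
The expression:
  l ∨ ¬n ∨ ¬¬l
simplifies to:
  l ∨ ¬n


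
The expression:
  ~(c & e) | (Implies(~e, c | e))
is always true.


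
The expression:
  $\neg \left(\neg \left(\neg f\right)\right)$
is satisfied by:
  {f: False}


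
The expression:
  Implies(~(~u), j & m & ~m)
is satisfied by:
  {u: False}


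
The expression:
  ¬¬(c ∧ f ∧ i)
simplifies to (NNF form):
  c ∧ f ∧ i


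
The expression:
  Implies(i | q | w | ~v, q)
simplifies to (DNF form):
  q | (v & ~i & ~w)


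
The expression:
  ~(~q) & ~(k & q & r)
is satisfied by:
  {q: True, k: False, r: False}
  {r: True, q: True, k: False}
  {k: True, q: True, r: False}


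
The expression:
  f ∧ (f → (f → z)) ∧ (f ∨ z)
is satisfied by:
  {z: True, f: True}


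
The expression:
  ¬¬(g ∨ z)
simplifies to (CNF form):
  g ∨ z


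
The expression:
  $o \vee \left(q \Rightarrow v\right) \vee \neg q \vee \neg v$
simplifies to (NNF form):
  $\text{True}$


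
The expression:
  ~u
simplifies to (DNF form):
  ~u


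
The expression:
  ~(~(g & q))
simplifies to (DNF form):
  g & q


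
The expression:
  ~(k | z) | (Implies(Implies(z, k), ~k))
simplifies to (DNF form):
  ~k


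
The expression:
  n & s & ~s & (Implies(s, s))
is never true.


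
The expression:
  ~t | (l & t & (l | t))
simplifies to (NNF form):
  l | ~t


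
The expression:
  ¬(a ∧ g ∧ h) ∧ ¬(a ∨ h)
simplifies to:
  ¬a ∧ ¬h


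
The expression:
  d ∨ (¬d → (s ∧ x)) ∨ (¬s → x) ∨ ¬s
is always true.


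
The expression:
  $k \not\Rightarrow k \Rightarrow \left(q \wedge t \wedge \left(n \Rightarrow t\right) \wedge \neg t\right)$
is always true.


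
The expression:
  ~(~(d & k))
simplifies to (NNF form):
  d & k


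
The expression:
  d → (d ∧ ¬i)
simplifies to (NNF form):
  ¬d ∨ ¬i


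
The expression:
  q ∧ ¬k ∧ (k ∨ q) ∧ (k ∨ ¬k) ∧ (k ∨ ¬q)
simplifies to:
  False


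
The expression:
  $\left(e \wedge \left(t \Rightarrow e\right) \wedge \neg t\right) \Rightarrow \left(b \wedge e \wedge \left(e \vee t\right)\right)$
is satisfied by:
  {b: True, t: True, e: False}
  {b: True, e: False, t: False}
  {t: True, e: False, b: False}
  {t: False, e: False, b: False}
  {b: True, t: True, e: True}
  {b: True, e: True, t: False}
  {t: True, e: True, b: False}


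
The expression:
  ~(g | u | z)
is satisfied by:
  {g: False, u: False, z: False}


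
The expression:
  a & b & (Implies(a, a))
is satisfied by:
  {a: True, b: True}


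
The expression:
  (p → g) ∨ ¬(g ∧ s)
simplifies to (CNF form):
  True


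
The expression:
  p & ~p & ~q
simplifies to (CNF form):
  False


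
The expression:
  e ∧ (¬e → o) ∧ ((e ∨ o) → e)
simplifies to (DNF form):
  e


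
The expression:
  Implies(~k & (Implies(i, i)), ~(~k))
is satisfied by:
  {k: True}


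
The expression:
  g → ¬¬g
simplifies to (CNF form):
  True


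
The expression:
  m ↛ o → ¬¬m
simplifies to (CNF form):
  True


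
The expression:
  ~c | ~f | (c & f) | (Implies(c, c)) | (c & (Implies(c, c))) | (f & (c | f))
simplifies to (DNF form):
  True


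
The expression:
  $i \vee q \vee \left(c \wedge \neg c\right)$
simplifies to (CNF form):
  $i \vee q$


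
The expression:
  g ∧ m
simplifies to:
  g ∧ m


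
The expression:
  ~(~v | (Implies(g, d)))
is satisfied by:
  {g: True, v: True, d: False}


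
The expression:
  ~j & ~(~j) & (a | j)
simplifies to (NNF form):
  False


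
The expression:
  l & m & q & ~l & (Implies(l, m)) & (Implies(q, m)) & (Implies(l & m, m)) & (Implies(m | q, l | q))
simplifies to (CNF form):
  False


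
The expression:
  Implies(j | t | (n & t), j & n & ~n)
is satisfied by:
  {t: False, j: False}


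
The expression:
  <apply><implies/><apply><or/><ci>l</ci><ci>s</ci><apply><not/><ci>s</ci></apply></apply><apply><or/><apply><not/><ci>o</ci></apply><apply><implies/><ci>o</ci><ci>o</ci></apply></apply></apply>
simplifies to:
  <true/>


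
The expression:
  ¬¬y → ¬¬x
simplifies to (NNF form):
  x ∨ ¬y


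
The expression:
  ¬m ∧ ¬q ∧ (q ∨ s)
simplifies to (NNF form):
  s ∧ ¬m ∧ ¬q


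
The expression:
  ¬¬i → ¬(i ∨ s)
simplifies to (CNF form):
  ¬i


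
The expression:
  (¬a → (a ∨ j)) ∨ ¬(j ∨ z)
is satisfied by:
  {a: True, j: True, z: False}
  {a: True, j: False, z: False}
  {j: True, a: False, z: False}
  {a: False, j: False, z: False}
  {a: True, z: True, j: True}
  {a: True, z: True, j: False}
  {z: True, j: True, a: False}


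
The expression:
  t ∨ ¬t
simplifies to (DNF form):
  True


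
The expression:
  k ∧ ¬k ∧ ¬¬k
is never true.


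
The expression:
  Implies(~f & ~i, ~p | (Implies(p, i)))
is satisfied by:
  {i: True, f: True, p: False}
  {i: True, p: False, f: False}
  {f: True, p: False, i: False}
  {f: False, p: False, i: False}
  {i: True, f: True, p: True}
  {i: True, p: True, f: False}
  {f: True, p: True, i: False}


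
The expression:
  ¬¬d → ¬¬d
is always true.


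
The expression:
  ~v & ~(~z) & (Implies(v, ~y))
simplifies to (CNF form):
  z & ~v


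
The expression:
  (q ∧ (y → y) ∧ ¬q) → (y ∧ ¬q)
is always true.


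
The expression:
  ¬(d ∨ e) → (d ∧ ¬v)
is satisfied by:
  {d: True, e: True}
  {d: True, e: False}
  {e: True, d: False}


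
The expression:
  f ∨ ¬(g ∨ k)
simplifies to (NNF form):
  f ∨ (¬g ∧ ¬k)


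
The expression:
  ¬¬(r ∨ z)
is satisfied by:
  {r: True, z: True}
  {r: True, z: False}
  {z: True, r: False}


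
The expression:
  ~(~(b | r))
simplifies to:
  b | r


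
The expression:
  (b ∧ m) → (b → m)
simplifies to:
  True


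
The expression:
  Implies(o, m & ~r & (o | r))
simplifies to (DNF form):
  ~o | (m & ~r)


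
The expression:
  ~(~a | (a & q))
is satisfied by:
  {a: True, q: False}


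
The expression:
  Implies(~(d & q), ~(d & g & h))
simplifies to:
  q | ~d | ~g | ~h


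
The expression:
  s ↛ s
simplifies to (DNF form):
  False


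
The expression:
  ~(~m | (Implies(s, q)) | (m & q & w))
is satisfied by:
  {m: True, s: True, q: False}


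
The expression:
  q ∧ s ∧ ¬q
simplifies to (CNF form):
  False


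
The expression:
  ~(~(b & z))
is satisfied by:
  {z: True, b: True}


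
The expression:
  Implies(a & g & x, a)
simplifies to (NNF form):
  True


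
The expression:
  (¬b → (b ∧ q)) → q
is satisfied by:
  {q: True, b: False}
  {b: False, q: False}
  {b: True, q: True}


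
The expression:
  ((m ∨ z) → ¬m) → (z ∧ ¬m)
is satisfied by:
  {z: True, m: True}
  {z: True, m: False}
  {m: True, z: False}


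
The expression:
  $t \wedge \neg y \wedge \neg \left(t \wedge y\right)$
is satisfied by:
  {t: True, y: False}


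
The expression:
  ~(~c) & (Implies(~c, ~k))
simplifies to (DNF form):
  c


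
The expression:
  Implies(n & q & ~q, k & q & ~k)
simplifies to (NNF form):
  True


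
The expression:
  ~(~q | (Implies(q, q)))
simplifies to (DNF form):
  False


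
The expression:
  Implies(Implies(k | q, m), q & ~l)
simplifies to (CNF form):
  (k | q) & (q | ~m) & (~l | ~m) & (k | q | ~l) & (k | q | ~m) & (k | ~l | ~m) & (q | ~l | ~m)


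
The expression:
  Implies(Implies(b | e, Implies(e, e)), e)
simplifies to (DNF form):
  e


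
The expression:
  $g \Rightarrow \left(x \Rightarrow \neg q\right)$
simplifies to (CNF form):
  $\neg g \vee \neg q \vee \neg x$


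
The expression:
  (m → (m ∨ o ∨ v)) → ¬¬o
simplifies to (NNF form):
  o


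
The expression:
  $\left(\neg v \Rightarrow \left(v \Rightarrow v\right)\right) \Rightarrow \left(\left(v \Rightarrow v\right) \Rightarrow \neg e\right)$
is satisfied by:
  {e: False}


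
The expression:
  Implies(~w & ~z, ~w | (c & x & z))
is always true.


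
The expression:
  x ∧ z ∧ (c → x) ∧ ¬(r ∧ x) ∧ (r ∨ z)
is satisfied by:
  {z: True, x: True, r: False}


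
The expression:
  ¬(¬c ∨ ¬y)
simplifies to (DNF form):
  c ∧ y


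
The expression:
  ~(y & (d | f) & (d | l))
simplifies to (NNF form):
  ~y | (~d & ~f) | (~d & ~l)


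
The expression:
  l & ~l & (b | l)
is never true.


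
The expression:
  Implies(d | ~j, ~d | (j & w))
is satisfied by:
  {j: True, w: True, d: False}
  {j: True, w: False, d: False}
  {w: True, j: False, d: False}
  {j: False, w: False, d: False}
  {d: True, j: True, w: True}


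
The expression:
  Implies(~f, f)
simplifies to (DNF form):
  f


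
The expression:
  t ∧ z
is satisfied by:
  {t: True, z: True}


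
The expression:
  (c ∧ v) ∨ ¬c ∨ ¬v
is always true.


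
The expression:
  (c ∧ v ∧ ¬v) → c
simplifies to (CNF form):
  True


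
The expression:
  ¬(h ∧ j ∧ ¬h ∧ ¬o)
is always true.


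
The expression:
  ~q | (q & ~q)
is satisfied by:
  {q: False}


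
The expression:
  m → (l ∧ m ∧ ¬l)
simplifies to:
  ¬m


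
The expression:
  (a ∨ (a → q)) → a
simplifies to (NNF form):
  a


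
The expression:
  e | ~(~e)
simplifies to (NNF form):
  e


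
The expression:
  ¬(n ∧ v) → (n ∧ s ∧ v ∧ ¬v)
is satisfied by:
  {n: True, v: True}


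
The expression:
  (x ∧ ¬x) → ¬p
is always true.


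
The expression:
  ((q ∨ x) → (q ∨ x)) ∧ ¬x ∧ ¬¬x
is never true.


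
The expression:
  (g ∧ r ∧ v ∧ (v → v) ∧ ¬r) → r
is always true.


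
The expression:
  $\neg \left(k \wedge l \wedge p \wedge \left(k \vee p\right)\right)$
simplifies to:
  $\neg k \vee \neg l \vee \neg p$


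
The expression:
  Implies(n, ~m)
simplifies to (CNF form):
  ~m | ~n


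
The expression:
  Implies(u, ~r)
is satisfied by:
  {u: False, r: False}
  {r: True, u: False}
  {u: True, r: False}


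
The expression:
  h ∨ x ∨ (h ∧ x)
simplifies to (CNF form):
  h ∨ x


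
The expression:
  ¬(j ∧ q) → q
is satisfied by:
  {q: True}


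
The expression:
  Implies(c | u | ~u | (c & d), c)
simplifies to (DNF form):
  c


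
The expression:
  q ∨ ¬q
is always true.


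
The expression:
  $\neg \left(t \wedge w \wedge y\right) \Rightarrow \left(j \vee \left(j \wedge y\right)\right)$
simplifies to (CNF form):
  $\left(j \vee t\right) \wedge \left(j \vee w\right) \wedge \left(j \vee y\right)$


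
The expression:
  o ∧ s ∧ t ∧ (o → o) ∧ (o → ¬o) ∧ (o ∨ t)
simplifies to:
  False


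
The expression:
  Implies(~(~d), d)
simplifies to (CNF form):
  True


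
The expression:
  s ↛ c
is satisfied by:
  {s: True, c: False}


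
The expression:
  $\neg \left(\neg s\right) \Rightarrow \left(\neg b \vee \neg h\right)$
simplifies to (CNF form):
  $\neg b \vee \neg h \vee \neg s$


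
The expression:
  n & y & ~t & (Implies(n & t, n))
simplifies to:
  n & y & ~t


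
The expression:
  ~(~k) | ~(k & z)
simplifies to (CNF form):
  True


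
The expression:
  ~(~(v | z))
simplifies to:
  v | z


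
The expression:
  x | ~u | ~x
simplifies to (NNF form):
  True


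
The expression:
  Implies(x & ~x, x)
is always true.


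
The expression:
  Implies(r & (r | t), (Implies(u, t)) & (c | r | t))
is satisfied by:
  {t: True, u: False, r: False}
  {u: False, r: False, t: False}
  {r: True, t: True, u: False}
  {r: True, u: False, t: False}
  {t: True, u: True, r: False}
  {u: True, t: False, r: False}
  {r: True, u: True, t: True}


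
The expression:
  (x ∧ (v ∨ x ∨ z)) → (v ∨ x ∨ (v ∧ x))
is always true.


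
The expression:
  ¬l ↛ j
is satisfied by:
  {j: True, l: False}
  {l: False, j: False}
  {l: True, j: True}


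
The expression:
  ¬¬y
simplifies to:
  y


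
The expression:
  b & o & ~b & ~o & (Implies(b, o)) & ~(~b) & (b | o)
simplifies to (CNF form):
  False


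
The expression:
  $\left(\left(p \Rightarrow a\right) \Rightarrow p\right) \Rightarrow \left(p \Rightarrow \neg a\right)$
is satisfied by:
  {p: False, a: False}
  {a: True, p: False}
  {p: True, a: False}
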